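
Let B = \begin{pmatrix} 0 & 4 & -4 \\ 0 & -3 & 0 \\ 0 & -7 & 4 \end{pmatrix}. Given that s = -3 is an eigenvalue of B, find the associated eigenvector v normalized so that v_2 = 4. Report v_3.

B + 3I = [[3, 4, -4], [0, 0, 0], [0, -7, 7]].
Solving (B + 3I)v = 0 gives the eigenspace spanned by (0, 4, 4).
With v_2 = 4, v = (0, 4, 4), so v_3 = 4.

4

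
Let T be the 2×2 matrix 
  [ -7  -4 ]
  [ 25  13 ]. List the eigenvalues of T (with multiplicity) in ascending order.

Characteristic polynomial: p(λ) = λ^2 - 6λ + 9 = (λ - 3)^2.
Roots (with multiplicity): 3, 3.

3, 3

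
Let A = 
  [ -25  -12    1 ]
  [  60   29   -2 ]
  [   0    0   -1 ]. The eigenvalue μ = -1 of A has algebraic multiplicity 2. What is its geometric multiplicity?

A + 1I = [[-24, -12, 1], [60, 30, -2], [0, 0, 0]].
This matrix has rank 2, so its null space has dimension 3 − 2 = 1.

1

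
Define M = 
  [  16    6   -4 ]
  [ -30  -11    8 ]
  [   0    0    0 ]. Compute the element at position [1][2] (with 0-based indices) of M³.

128

Characteristic polynomial: r^3 - 5r^2 + 4r = r(r - 4)(r - 1), so the eigenvalues are 0, 1, 4.
r=1: eigenvector (-2, 5, 0).
r=4: eigenvector (1, -2, 0).
r=0: eigenvector (1, -2, 1).
P = [[-2, 1, 1], [5, -2, -2], [0, 0, 1]], D = diag(1, 4, 0), P⁻¹ = [[2, 1, 0], [5, 2, -1], [0, 0, 1]].
M³ = P·diag(1, 64, 0)·P⁻¹ = [[316, 126, -64], [-630, -251, 128], [0, 0, 0]].
The requested entry is 128.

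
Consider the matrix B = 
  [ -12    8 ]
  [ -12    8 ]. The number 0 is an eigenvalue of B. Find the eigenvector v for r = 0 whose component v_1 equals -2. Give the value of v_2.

-3

B = [[-12, 8], [-12, 8]].
Solving (B)v = 0 gives the eigenspace spanned by (-2, -3).
With v_1 = -2, v = (-2, -3), so v_2 = -3.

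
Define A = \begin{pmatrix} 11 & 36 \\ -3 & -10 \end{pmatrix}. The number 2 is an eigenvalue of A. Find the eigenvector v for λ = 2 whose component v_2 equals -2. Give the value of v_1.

8

A − 2I = [[9, 36], [-3, -12]].
Solving (A − 2I)v = 0 gives the eigenspace spanned by (8, -2).
With v_2 = -2, v = (8, -2), so v_1 = 8.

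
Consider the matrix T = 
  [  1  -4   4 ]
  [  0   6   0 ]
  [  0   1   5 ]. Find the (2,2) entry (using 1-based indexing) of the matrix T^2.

Characteristic polynomial: λ^3 - 12λ^2 + 41λ - 30 = (λ - 6)(λ - 5)(λ - 1), so the eigenvalues are 1, 5, 6.
λ=1: eigenvector (1, 0, 0).
λ=6: eigenvector (0, 1, 1).
λ=5: eigenvector (1, 0, 1).
P = [[1, 0, 1], [0, 1, 0], [0, 1, 1]], D = diag(1, 6, 5), P⁻¹ = [[1, 1, -1], [0, 1, 0], [0, -1, 1]].
T² = P·diag(1, 36, 25)·P⁻¹ = [[1, -24, 24], [0, 36, 0], [0, 11, 25]].
The requested entry is 36.

36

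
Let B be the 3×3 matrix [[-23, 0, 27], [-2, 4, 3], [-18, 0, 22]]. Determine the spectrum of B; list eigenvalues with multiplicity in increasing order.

Characteristic polynomial: p(s) = s^3 - 3s^2 - 24s + 80 = (s - 4)^2(s + 5).
Roots (with multiplicity): -5, 4, 4.

-5, 4, 4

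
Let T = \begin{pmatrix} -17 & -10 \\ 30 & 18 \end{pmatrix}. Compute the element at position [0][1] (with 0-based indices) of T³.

Characteristic polynomial: r^2 - r - 6 = (r - 3)(r + 2), so the eigenvalues are -2, 3.
r=-2: eigenvector (2, -3).
r=3: eigenvector (1, -2).
P = [[2, 1], [-3, -2]], D = diag(-2, 3), P⁻¹ = [[2, 1], [-3, -2]].
T³ = P·diag(-8, 27)·P⁻¹ = [[-113, -70], [210, 132]].
The requested entry is -70.

-70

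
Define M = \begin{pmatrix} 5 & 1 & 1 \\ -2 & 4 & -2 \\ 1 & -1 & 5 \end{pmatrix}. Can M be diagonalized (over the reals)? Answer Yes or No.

No

Characteristic polynomial: p(μ) = μ^3 - 14μ^2 + 64μ - 96 = (μ - 6)(μ - 4)^2.
μ = 4 has algebraic multiplicity 2; rank(M − 4I) = 2, so geometric multiplicity = 1.
Geometric multiplicity < algebraic multiplicity, so M is not diagonalizable.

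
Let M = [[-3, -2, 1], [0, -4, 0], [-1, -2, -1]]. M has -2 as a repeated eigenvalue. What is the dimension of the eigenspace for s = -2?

1

M + 2I = [[-1, -2, 1], [0, -2, 0], [-1, -2, 1]].
This matrix has rank 2, so its null space has dimension 3 − 2 = 1.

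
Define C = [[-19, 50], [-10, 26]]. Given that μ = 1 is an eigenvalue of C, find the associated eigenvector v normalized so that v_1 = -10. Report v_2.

C − 1I = [[-20, 50], [-10, 25]].
Solving (C − 1I)v = 0 gives the eigenspace spanned by (-10, -4).
With v_1 = -10, v = (-10, -4), so v_2 = -4.

-4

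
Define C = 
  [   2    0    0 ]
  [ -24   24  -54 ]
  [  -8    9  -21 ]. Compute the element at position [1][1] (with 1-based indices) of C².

Characteristic polynomial: μ^3 - 5μ^2 - 12μ + 36 = (μ - 6)(μ - 2)(μ + 3), so the eigenvalues are -3, 2, 6.
μ=2: eigenvector (1, 6, 2).
μ=6: eigenvector (0, 3, 1).
μ=-3: eigenvector (0, 2, 1).
P = [[1, 0, 0], [6, 3, 2], [2, 1, 1]], D = diag(2, 6, -3), P⁻¹ = [[1, 0, 0], [-2, 1, -2], [0, -1, 3]].
C² = P·diag(4, 36, 9)·P⁻¹ = [[4, 0, 0], [-192, 90, -162], [-64, 27, -45]].
The requested entry is 4.

4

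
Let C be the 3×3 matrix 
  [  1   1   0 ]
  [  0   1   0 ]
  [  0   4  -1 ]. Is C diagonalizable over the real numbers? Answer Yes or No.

No

Characteristic polynomial: p(s) = s^3 - s^2 - s + 1 = (s - 1)^2(s + 1).
s = 1 has algebraic multiplicity 2; rank(C − 1I) = 2, so geometric multiplicity = 1.
Geometric multiplicity < algebraic multiplicity, so C is not diagonalizable.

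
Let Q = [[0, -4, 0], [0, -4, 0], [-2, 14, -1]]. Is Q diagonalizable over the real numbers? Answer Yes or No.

Yes

Characteristic polynomial: p(λ) = λ^3 + 5λ^2 + 4λ = λ(λ + 1)(λ + 4).
All 3 eigenvalues are distinct, so Q is diagonalizable.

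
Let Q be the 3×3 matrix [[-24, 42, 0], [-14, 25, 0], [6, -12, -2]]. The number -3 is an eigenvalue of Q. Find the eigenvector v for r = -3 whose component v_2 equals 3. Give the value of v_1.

6

Q + 3I = [[-21, 42, 0], [-14, 28, 0], [6, -12, 1]].
Solving (Q + 3I)v = 0 gives the eigenspace spanned by (6, 3, 0).
With v_2 = 3, v = (6, 3, 0), so v_1 = 6.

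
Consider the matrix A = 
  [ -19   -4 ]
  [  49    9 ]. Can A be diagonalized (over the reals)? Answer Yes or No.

No

Characteristic polynomial: p(t) = t^2 + 10t + 25 = (t + 5)^2.
t = -5 has algebraic multiplicity 2; rank(A + 5I) = 1, so geometric multiplicity = 1.
Geometric multiplicity < algebraic multiplicity, so A is not diagonalizable.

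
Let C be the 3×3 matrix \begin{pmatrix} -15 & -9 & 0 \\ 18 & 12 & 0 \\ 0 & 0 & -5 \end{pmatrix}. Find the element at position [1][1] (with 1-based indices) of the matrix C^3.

-459

Characteristic polynomial: r^3 + 8r^2 - 3r - 90 = (r - 3)(r + 5)(r + 6), so the eigenvalues are -6, -5, 3.
r=-6: eigenvector (1, -1, 0).
r=-5: eigenvector (0, 0, 1).
r=3: eigenvector (-1, 2, 0).
P = [[1, 0, -1], [-1, 0, 2], [0, 1, 0]], D = diag(-6, -5, 3), P⁻¹ = [[2, 1, 0], [0, 0, 1], [1, 1, 0]].
C³ = P·diag(-216, -125, 27)·P⁻¹ = [[-459, -243, 0], [486, 270, 0], [0, 0, -125]].
The requested entry is -459.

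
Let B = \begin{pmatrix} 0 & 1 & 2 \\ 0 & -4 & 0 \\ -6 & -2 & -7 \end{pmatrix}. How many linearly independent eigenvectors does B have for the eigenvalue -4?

B + 4I = [[4, 1, 2], [0, 0, 0], [-6, -2, -3]].
This matrix has rank 2, so its null space has dimension 3 − 2 = 1.

1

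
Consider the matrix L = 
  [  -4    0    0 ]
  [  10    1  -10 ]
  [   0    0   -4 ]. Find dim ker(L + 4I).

L + 4I = [[0, 0, 0], [10, 5, -10], [0, 0, 0]].
This matrix has rank 1, so its null space has dimension 3 − 1 = 2.

2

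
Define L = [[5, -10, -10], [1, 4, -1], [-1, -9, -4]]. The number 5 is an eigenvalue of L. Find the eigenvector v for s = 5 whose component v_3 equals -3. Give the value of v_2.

L − 5I = [[0, -10, -10], [1, -1, -1], [-1, -9, -9]].
Solving (L − 5I)v = 0 gives the eigenspace spanned by (0, 3, -3).
With v_3 = -3, v = (0, 3, -3), so v_2 = 3.

3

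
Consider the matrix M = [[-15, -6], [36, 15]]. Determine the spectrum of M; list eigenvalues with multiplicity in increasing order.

-3, 3

Characteristic polynomial: p(μ) = μ^2 - 9 = (μ - 3)(μ + 3).
Roots (with multiplicity): -3, 3.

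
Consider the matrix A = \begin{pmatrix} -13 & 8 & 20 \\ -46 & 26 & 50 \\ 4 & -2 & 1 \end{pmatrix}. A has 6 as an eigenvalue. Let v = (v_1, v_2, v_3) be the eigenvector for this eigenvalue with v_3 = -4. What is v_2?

A − 6I = [[-19, 8, 20], [-46, 20, 50], [4, -2, -5]].
Solving (A − 6I)v = 0 gives the eigenspace spanned by (0, 10, -4).
With v_3 = -4, v = (0, 10, -4), so v_2 = 10.

10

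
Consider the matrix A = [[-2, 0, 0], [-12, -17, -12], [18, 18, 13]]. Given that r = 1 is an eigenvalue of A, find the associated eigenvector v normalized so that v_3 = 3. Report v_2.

-2

A − 1I = [[-3, 0, 0], [-12, -18, -12], [18, 18, 12]].
Solving (A − 1I)v = 0 gives the eigenspace spanned by (0, -2, 3).
With v_3 = 3, v = (0, -2, 3), so v_2 = -2.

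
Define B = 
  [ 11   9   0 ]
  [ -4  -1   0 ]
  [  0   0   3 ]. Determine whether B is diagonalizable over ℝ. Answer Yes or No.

Characteristic polynomial: p(t) = t^3 - 13t^2 + 55t - 75 = (t - 5)^2(t - 3).
t = 5 has algebraic multiplicity 2; rank(B − 5I) = 2, so geometric multiplicity = 1.
Geometric multiplicity < algebraic multiplicity, so B is not diagonalizable.

No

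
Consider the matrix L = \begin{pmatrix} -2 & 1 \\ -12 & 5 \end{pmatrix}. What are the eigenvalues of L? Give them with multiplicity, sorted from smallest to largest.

1, 2

Characteristic polynomial: p(r) = r^2 - 3r + 2 = (r - 2)(r - 1).
Roots (with multiplicity): 1, 2.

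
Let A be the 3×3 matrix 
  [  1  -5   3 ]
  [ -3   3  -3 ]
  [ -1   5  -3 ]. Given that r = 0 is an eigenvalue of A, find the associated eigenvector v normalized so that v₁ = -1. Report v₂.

1

A = [[1, -5, 3], [-3, 3, -3], [-1, 5, -3]].
Solving (A)v = 0 gives the eigenspace spanned by (-1, 1, 2).
With v₁ = -1, v = (-1, 1, 2), so v₂ = 1.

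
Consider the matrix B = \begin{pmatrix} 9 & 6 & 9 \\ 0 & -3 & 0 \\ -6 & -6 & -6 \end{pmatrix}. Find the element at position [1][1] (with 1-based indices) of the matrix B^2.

27

Characteristic polynomial: r^3 - 9r = r(r - 3)(r + 3), so the eigenvalues are -3, 0, 3.
r=-3: eigenvector (-2, 1, 2).
r=3: eigenvector (3, 0, -2).
r=0: eigenvector (-1, 0, 1).
P = [[-2, 3, -1], [1, 0, 0], [2, -2, 1]], D = diag(-3, 3, 0), P⁻¹ = [[0, 1, 0], [1, 0, 1], [2, -2, 3]].
B² = P·diag(9, 9, 0)·P⁻¹ = [[27, -18, 27], [0, 9, 0], [-18, 18, -18]].
The requested entry is 27.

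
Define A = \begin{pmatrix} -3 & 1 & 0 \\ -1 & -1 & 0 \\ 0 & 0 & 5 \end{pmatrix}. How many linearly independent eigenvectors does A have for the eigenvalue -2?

1

A + 2I = [[-1, 1, 0], [-1, 1, 0], [0, 0, 7]].
This matrix has rank 2, so its null space has dimension 3 − 2 = 1.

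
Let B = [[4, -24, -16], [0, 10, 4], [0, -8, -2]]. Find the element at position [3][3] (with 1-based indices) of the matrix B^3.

-200

Characteristic polynomial: t^3 - 12t^2 + 44t - 48 = (t - 6)(t - 4)(t - 2), so the eigenvalues are 2, 4, 6.
t=6: eigenvector (-4, 1, -1).
t=2: eigenvector (-4, 1, -2).
t=4: eigenvector (1, 0, 0).
P = [[-4, -4, 1], [1, 1, 0], [-1, -2, 0]], D = diag(6, 2, 4), P⁻¹ = [[0, 2, 1], [0, -1, -1], [1, 4, 0]].
B³ = P·diag(216, 8, 64)·P⁻¹ = [[64, -1440, -832], [0, 424, 208], [0, -416, -200]].
The requested entry is -200.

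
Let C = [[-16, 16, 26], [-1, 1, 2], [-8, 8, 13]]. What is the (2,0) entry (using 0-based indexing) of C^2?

16

Characteristic polynomial: λ^3 + 2λ^2 - 3λ = λ(λ - 1)(λ + 3), so the eigenvalues are -3, 0, 1.
λ=-3: eigenvector (2, 0, 1).
λ=1: eigenvector (4, 1, 2).
λ=0: eigenvector (1, 1, 0).
P = [[2, 4, 1], [0, 1, 1], [1, 2, 0]], D = diag(-3, 1, 0), P⁻¹ = [[2, -2, -3], [-1, 1, 2], [1, 0, -2]].
C² = P·diag(9, 1, 0)·P⁻¹ = [[32, -32, -46], [-1, 1, 2], [16, -16, -23]].
The requested entry is 16.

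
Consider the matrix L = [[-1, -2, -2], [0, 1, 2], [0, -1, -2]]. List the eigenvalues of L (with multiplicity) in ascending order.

-1, -1, 0

Characteristic polynomial: p(μ) = μ^3 + 2μ^2 + μ = μ(μ + 1)^2.
Roots (with multiplicity): -1, -1, 0.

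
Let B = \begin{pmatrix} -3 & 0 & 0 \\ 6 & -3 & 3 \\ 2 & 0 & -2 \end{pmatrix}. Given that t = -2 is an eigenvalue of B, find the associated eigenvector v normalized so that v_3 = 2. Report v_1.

B + 2I = [[-1, 0, 0], [6, -1, 3], [2, 0, 0]].
Solving (B + 2I)v = 0 gives the eigenspace spanned by (0, 6, 2).
With v_3 = 2, v = (0, 6, 2), so v_1 = 0.

0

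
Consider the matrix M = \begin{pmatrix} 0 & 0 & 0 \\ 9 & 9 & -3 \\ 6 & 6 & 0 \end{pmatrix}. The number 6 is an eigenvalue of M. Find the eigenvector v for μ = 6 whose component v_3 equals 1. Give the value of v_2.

1

M − 6I = [[-6, 0, 0], [9, 3, -3], [6, 6, -6]].
Solving (M − 6I)v = 0 gives the eigenspace spanned by (0, 1, 1).
With v_3 = 1, v = (0, 1, 1), so v_2 = 1.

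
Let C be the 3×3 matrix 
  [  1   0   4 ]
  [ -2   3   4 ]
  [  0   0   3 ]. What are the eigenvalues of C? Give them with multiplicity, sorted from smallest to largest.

Characteristic polynomial: p(t) = t^3 - 7t^2 + 15t - 9 = (t - 3)^2(t - 1).
Roots (with multiplicity): 1, 3, 3.

1, 3, 3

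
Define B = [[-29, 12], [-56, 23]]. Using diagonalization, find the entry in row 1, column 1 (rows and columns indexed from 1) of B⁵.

Characteristic polynomial: r^2 + 6r + 5 = (r + 1)(r + 5), so the eigenvalues are -5, -1.
r=-1: eigenvector (3, 7).
r=-5: eigenvector (1, 2).
P = [[3, 1], [7, 2]], D = diag(-1, -5), P⁻¹ = [[-2, 1], [7, -3]].
B⁵ = P·diag(-1, -3125)·P⁻¹ = [[-21869, 9372], [-43736, 18743]].
The requested entry is -21869.

-21869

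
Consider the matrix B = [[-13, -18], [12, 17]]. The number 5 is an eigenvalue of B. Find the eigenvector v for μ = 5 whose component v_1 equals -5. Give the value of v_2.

5

B − 5I = [[-18, -18], [12, 12]].
Solving (B − 5I)v = 0 gives the eigenspace spanned by (-5, 5).
With v_1 = -5, v = (-5, 5), so v_2 = 5.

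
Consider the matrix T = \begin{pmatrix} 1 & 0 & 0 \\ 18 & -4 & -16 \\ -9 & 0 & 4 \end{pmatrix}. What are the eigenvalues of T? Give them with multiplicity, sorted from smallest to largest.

Characteristic polynomial: p(s) = s^3 - s^2 - 16s + 16 = (s - 4)(s - 1)(s + 4).
Roots (with multiplicity): -4, 1, 4.

-4, 1, 4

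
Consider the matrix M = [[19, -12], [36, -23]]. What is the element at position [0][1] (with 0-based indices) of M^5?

Characteristic polynomial: s^2 + 4s - 5 = (s - 1)(s + 5), so the eigenvalues are -5, 1.
s=-5: eigenvector (1, 2).
s=1: eigenvector (-2, -3).
P = [[1, -2], [2, -3]], D = diag(-5, 1), P⁻¹ = [[-3, 2], [-2, 1]].
M⁵ = P·diag(-3125, 1)·P⁻¹ = [[9379, -6252], [18756, -12503]].
The requested entry is -6252.

-6252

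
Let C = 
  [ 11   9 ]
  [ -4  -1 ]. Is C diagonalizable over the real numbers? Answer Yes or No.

No

Characteristic polynomial: p(s) = s^2 - 10s + 25 = (s - 5)^2.
s = 5 has algebraic multiplicity 2; rank(C − 5I) = 1, so geometric multiplicity = 1.
Geometric multiplicity < algebraic multiplicity, so C is not diagonalizable.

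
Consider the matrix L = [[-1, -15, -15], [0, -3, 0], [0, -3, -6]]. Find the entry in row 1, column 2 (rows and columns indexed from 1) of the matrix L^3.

-645

Characteristic polynomial: μ^3 + 10μ^2 + 27μ + 18 = (μ + 1)(μ + 3)(μ + 6), so the eigenvalues are -6, -3, -1.
μ=-1: eigenvector (1, 0, 0).
μ=-3: eigenvector (0, 1, -1).
μ=-6: eigenvector (3, 0, 1).
P = [[1, 0, 3], [0, 1, 0], [0, -1, 1]], D = diag(-1, -3, -6), P⁻¹ = [[1, -3, -3], [0, 1, 0], [0, 1, 1]].
L³ = P·diag(-1, -27, -216)·P⁻¹ = [[-1, -645, -645], [0, -27, 0], [0, -189, -216]].
The requested entry is -645.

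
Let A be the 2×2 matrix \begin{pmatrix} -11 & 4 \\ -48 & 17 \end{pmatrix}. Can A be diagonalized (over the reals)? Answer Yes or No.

Yes

Characteristic polynomial: p(s) = s^2 - 6s + 5 = (s - 5)(s - 1).
All 2 eigenvalues are distinct, so A is diagonalizable.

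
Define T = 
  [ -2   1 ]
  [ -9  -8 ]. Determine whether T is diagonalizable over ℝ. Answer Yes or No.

No

Characteristic polynomial: p(λ) = λ^2 + 10λ + 25 = (λ + 5)^2.
λ = -5 has algebraic multiplicity 2; rank(T + 5I) = 1, so geometric multiplicity = 1.
Geometric multiplicity < algebraic multiplicity, so T is not diagonalizable.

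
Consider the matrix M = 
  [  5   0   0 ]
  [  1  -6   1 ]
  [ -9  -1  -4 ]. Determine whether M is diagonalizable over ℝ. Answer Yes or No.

No

Characteristic polynomial: p(t) = t^3 + 5t^2 - 25t - 125 = (t - 5)(t + 5)^2.
t = -5 has algebraic multiplicity 2; rank(M + 5I) = 2, so geometric multiplicity = 1.
Geometric multiplicity < algebraic multiplicity, so M is not diagonalizable.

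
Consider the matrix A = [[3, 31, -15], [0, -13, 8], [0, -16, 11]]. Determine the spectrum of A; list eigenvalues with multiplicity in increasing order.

Characteristic polynomial: p(λ) = λ^3 - λ^2 - 21λ + 45 = (λ - 3)^2(λ + 5).
Roots (with multiplicity): -5, 3, 3.

-5, 3, 3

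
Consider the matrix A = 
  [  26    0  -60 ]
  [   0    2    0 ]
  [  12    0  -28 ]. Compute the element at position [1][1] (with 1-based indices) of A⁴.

Characteristic polynomial: λ^3 - 12λ + 16 = (λ - 2)^2(λ + 4), so the eigenvalues are -4, 2, 2.
λ=-4: eigenvector (2, 0, 1).
λ=2: eigenvector (0, 1, 0).
λ=2: eigenvector (5, 0, 2).
P = [[2, 0, 5], [0, 1, 0], [1, 0, 2]], D = diag(-4, 2, 2), P⁻¹ = [[-2, 0, 5], [0, 1, 0], [1, 0, -2]].
A⁴ = P·diag(256, 16, 16)·P⁻¹ = [[-944, 0, 2400], [0, 16, 0], [-480, 0, 1216]].
The requested entry is -944.

-944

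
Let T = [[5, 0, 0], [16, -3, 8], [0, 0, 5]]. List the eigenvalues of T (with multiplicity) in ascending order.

Characteristic polynomial: p(λ) = λ^3 - 7λ^2 - 5λ + 75 = (λ - 5)^2(λ + 3).
Roots (with multiplicity): -3, 5, 5.

-3, 5, 5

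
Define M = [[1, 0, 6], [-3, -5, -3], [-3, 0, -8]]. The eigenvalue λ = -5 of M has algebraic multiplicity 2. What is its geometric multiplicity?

M + 5I = [[6, 0, 6], [-3, 0, -3], [-3, 0, -3]].
This matrix has rank 1, so its null space has dimension 3 − 1 = 2.

2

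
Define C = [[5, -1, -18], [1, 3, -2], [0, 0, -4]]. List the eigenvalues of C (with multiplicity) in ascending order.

-4, 4, 4

Characteristic polynomial: p(λ) = λ^3 - 4λ^2 - 16λ + 64 = (λ - 4)^2(λ + 4).
Roots (with multiplicity): -4, 4, 4.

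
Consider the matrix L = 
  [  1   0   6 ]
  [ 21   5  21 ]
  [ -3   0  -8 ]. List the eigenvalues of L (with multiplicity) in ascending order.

Characteristic polynomial: p(r) = r^3 + 2r^2 - 25r - 50 = (r - 5)(r + 2)(r + 5).
Roots (with multiplicity): -5, -2, 5.

-5, -2, 5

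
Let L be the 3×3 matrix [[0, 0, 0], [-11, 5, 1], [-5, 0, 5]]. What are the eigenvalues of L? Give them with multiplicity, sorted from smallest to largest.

Characteristic polynomial: p(t) = t^3 - 10t^2 + 25t = t(t - 5)^2.
Roots (with multiplicity): 0, 5, 5.

0, 5, 5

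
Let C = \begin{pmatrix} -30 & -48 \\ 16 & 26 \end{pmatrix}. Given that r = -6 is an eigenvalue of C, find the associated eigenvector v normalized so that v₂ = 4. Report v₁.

C + 6I = [[-24, -48], [16, 32]].
Solving (C + 6I)v = 0 gives the eigenspace spanned by (-8, 4).
With v₂ = 4, v = (-8, 4), so v₁ = -8.

-8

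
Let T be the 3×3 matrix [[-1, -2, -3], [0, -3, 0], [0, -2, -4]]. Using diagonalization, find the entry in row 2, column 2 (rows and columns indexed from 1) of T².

Characteristic polynomial: μ^3 + 8μ^2 + 19μ + 12 = (μ + 1)(μ + 3)(μ + 4), so the eigenvalues are -4, -3, -1.
μ=-4: eigenvector (1, 0, 1).
μ=-3: eigenvector (-2, 1, -2).
μ=-1: eigenvector (1, 0, 0).
P = [[1, -2, 1], [0, 1, 0], [1, -2, 0]], D = diag(-4, -3, -1), P⁻¹ = [[0, 2, 1], [0, 1, 0], [1, 0, -1]].
T² = P·diag(16, 9, 1)·P⁻¹ = [[1, 14, 15], [0, 9, 0], [0, 14, 16]].
The requested entry is 9.

9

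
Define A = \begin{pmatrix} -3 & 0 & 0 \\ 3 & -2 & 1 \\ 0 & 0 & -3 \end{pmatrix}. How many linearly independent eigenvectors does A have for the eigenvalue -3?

2

A + 3I = [[0, 0, 0], [3, 1, 1], [0, 0, 0]].
This matrix has rank 1, so its null space has dimension 3 − 1 = 2.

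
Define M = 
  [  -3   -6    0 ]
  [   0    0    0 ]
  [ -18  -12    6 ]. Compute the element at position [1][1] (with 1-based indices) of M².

9

Characteristic polynomial: λ^3 - 3λ^2 - 18λ = λ(λ - 6)(λ + 3), so the eigenvalues are -3, 0, 6.
λ=6: eigenvector (0, 0, 1).
λ=0: eigenvector (-2, 1, -4).
λ=-3: eigenvector (1, 0, 2).
P = [[0, -2, 1], [0, 1, 0], [1, -4, 2]], D = diag(6, 0, -3), P⁻¹ = [[-2, 0, 1], [0, 1, 0], [1, 2, 0]].
M² = P·diag(36, 0, 9)·P⁻¹ = [[9, 18, 0], [0, 0, 0], [-54, 36, 36]].
The requested entry is 9.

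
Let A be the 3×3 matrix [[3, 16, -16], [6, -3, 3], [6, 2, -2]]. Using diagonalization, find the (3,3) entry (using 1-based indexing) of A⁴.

Characteristic polynomial: λ^3 + 2λ^2 - 15λ = λ(λ - 3)(λ + 5), so the eigenvalues are -5, 0, 3.
λ=3: eigenvector (1, 2, 2).
λ=-5: eigenvector (-2, 3, 2).
λ=0: eigenvector (0, 1, 1).
P = [[1, -2, 0], [2, 3, 1], [2, 2, 1]], D = diag(3, -5, 0), P⁻¹ = [[1, 2, -2], [0, 1, -1], [-2, -6, 7]].
A⁴ = P·diag(81, 625, 0)·P⁻¹ = [[81, -1088, 1088], [162, 2199, -2199], [162, 1574, -1574]].
The requested entry is -1574.

-1574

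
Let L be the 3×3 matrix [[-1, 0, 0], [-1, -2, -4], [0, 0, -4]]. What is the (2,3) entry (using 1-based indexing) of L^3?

-112

Characteristic polynomial: r^3 + 7r^2 + 14r + 8 = (r + 1)(r + 2)(r + 4), so the eigenvalues are -4, -2, -1.
r=-1: eigenvector (1, -1, 0).
r=-2: eigenvector (0, 1, 0).
r=-4: eigenvector (0, 2, 1).
P = [[1, 0, 0], [-1, 1, 2], [0, 0, 1]], D = diag(-1, -2, -4), P⁻¹ = [[1, 0, 0], [1, 1, -2], [0, 0, 1]].
L³ = P·diag(-1, -8, -64)·P⁻¹ = [[-1, 0, 0], [-7, -8, -112], [0, 0, -64]].
The requested entry is -112.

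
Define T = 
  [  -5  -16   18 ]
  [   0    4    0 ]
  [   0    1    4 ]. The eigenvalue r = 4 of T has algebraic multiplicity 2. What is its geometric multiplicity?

T − 4I = [[-9, -16, 18], [0, 0, 0], [0, 1, 0]].
This matrix has rank 2, so its null space has dimension 3 − 2 = 1.

1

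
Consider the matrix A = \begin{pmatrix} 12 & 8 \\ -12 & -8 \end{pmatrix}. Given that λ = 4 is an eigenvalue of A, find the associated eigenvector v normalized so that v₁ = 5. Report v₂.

A − 4I = [[8, 8], [-12, -12]].
Solving (A − 4I)v = 0 gives the eigenspace spanned by (5, -5).
With v₁ = 5, v = (5, -5), so v₂ = -5.

-5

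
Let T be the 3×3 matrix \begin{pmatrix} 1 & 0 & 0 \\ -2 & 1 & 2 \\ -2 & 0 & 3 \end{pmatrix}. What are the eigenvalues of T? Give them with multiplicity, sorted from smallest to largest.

1, 1, 3

Characteristic polynomial: p(s) = s^3 - 5s^2 + 7s - 3 = (s - 3)(s - 1)^2.
Roots (with multiplicity): 1, 1, 3.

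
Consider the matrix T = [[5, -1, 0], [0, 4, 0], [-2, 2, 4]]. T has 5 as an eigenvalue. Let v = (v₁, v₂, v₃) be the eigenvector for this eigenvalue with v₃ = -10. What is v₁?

T − 5I = [[0, -1, 0], [0, -1, 0], [-2, 2, -1]].
Solving (T − 5I)v = 0 gives the eigenspace spanned by (5, 0, -10).
With v₃ = -10, v = (5, 0, -10), so v₁ = 5.

5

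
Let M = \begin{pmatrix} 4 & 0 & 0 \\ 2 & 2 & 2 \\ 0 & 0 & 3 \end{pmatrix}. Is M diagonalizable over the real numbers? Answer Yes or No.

Yes

Characteristic polynomial: p(λ) = λ^3 - 9λ^2 + 26λ - 24 = (λ - 4)(λ - 3)(λ - 2).
All 3 eigenvalues are distinct, so M is diagonalizable.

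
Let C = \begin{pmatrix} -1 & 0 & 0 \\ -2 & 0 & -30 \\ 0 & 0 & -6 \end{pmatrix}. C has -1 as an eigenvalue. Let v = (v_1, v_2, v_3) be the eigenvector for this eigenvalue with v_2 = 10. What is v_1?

C + 1I = [[0, 0, 0], [-2, 1, -30], [0, 0, -5]].
Solving (C + 1I)v = 0 gives the eigenspace spanned by (5, 10, 0).
With v_2 = 10, v = (5, 10, 0), so v_1 = 5.

5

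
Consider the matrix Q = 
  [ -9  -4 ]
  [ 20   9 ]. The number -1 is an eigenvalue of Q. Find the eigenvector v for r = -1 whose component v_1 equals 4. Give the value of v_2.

-8

Q + 1I = [[-8, -4], [20, 10]].
Solving (Q + 1I)v = 0 gives the eigenspace spanned by (4, -8).
With v_1 = 4, v = (4, -8), so v_2 = -8.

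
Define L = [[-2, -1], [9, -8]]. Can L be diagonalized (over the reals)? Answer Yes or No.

Characteristic polynomial: p(μ) = μ^2 + 10μ + 25 = (μ + 5)^2.
μ = -5 has algebraic multiplicity 2; rank(L + 5I) = 1, so geometric multiplicity = 1.
Geometric multiplicity < algebraic multiplicity, so L is not diagonalizable.

No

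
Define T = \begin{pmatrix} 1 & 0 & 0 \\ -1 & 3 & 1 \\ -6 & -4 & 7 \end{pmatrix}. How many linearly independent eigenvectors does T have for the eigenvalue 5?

T − 5I = [[-4, 0, 0], [-1, -2, 1], [-6, -4, 2]].
This matrix has rank 2, so its null space has dimension 3 − 2 = 1.

1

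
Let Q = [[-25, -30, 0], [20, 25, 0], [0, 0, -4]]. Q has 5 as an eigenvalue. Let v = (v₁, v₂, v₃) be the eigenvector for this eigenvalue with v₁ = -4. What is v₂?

Q − 5I = [[-30, -30, 0], [20, 20, 0], [0, 0, -9]].
Solving (Q − 5I)v = 0 gives the eigenspace spanned by (-4, 4, 0).
With v₁ = -4, v = (-4, 4, 0), so v₂ = 4.

4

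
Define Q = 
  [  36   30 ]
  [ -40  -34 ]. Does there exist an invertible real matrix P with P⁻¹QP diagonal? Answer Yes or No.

Yes

Characteristic polynomial: p(λ) = λ^2 - 2λ - 24 = (λ - 6)(λ + 4).
All 2 eigenvalues are distinct, so Q is diagonalizable.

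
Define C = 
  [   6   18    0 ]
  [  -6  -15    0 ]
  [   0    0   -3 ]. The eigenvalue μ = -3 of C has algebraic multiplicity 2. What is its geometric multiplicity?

C + 3I = [[9, 18, 0], [-6, -12, 0], [0, 0, 0]].
This matrix has rank 1, so its null space has dimension 3 − 1 = 2.

2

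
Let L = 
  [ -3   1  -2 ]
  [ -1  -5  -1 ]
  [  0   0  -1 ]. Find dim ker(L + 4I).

1

L + 4I = [[1, 1, -2], [-1, -1, -1], [0, 0, 3]].
This matrix has rank 2, so its null space has dimension 3 − 2 = 1.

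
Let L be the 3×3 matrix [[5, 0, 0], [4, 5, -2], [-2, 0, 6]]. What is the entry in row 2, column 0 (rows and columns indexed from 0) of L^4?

Characteristic polynomial: μ^3 - 16μ^2 + 85μ - 150 = (μ - 6)(μ - 5)^2, so the eigenvalues are 5, 5, 6.
μ=5: eigenvector (1, -2, 2).
μ=5: eigenvector (0, 1, 0).
μ=6: eigenvector (0, -2, 1).
P = [[1, 0, 0], [-2, 1, -2], [2, 0, 1]], D = diag(5, 5, 6), P⁻¹ = [[1, 0, 0], [-2, 1, 2], [-2, 0, 1]].
L⁴ = P·diag(625, 625, 1296)·P⁻¹ = [[625, 0, 0], [2684, 625, -1342], [-1342, 0, 1296]].
The requested entry is -1342.

-1342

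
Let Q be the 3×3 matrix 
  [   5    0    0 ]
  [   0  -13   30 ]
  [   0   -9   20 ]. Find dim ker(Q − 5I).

2

Q − 5I = [[0, 0, 0], [0, -18, 30], [0, -9, 15]].
This matrix has rank 1, so its null space has dimension 3 − 1 = 2.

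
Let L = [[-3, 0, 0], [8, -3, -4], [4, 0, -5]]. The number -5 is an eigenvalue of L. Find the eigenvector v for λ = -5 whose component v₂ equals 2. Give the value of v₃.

1

L + 5I = [[2, 0, 0], [8, 2, -4], [4, 0, 0]].
Solving (L + 5I)v = 0 gives the eigenspace spanned by (0, 2, 1).
With v₂ = 2, v = (0, 2, 1), so v₃ = 1.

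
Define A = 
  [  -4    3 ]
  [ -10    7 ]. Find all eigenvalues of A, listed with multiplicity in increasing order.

1, 2

Characteristic polynomial: p(r) = r^2 - 3r + 2 = (r - 2)(r - 1).
Roots (with multiplicity): 1, 2.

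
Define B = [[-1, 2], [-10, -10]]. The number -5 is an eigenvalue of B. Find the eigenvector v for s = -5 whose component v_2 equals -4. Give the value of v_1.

B + 5I = [[4, 2], [-10, -5]].
Solving (B + 5I)v = 0 gives the eigenspace spanned by (2, -4).
With v_2 = -4, v = (2, -4), so v_1 = 2.

2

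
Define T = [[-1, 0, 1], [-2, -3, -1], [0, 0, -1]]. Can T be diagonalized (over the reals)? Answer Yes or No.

No

Characteristic polynomial: p(λ) = λ^3 + 5λ^2 + 7λ + 3 = (λ + 1)^2(λ + 3).
λ = -1 has algebraic multiplicity 2; rank(T + 1I) = 2, so geometric multiplicity = 1.
Geometric multiplicity < algebraic multiplicity, so T is not diagonalizable.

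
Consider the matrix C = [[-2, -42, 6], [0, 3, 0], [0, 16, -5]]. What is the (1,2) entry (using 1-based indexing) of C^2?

54

Characteristic polynomial: t^3 + 4t^2 - 11t - 30 = (t - 3)(t + 2)(t + 5), so the eigenvalues are -5, -2, 3.
t=3: eigenvector (-6, 1, 2).
t=-2: eigenvector (1, 0, 0).
t=-5: eigenvector (-2, 0, 1).
P = [[-6, 1, -2], [1, 0, 0], [2, 0, 1]], D = diag(3, -2, -5), P⁻¹ = [[0, 1, 0], [1, 2, 2], [0, -2, 1]].
C² = P·diag(9, 4, 25)·P⁻¹ = [[4, 54, -42], [0, 9, 0], [0, -32, 25]].
The requested entry is 54.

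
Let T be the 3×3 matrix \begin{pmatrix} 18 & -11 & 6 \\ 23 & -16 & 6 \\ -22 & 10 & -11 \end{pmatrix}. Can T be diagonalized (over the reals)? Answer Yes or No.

No

Characteristic polynomial: p(s) = s^3 + 9s^2 + 15s - 25 = (s - 1)(s + 5)^2.
s = -5 has algebraic multiplicity 2; rank(T + 5I) = 2, so geometric multiplicity = 1.
Geometric multiplicity < algebraic multiplicity, so T is not diagonalizable.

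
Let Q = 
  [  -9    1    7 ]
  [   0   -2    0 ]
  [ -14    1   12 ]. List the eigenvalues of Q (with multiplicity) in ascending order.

-2, -2, 5

Characteristic polynomial: p(s) = s^3 - s^2 - 16s - 20 = (s - 5)(s + 2)^2.
Roots (with multiplicity): -2, -2, 5.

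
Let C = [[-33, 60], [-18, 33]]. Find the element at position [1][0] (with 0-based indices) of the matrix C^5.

-1458

Characteristic polynomial: λ^2 - 9 = (λ - 3)(λ + 3), so the eigenvalues are -3, 3.
λ=-3: eigenvector (2, 1).
λ=3: eigenvector (-5, -3).
P = [[2, -5], [1, -3]], D = diag(-3, 3), P⁻¹ = [[3, -5], [1, -2]].
C⁵ = P·diag(-243, 243)·P⁻¹ = [[-2673, 4860], [-1458, 2673]].
The requested entry is -1458.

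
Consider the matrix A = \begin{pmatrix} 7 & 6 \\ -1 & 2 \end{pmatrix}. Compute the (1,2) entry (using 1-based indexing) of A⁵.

12606

Characteristic polynomial: λ^2 - 9λ + 20 = (λ - 5)(λ - 4), so the eigenvalues are 4, 5.
λ=5: eigenvector (3, -1).
λ=4: eigenvector (-2, 1).
P = [[3, -2], [-1, 1]], D = diag(5, 4), P⁻¹ = [[1, 2], [1, 3]].
A⁵ = P·diag(3125, 1024)·P⁻¹ = [[7327, 12606], [-2101, -3178]].
The requested entry is 12606.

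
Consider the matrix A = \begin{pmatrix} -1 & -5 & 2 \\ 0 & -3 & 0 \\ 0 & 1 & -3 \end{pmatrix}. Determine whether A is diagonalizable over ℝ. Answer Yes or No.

No

Characteristic polynomial: p(s) = s^3 + 7s^2 + 15s + 9 = (s + 1)(s + 3)^2.
s = -3 has algebraic multiplicity 2; rank(A + 3I) = 2, so geometric multiplicity = 1.
Geometric multiplicity < algebraic multiplicity, so A is not diagonalizable.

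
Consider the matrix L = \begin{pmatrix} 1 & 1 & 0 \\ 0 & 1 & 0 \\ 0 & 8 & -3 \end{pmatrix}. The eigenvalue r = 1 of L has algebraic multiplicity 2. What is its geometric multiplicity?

1

L − 1I = [[0, 1, 0], [0, 0, 0], [0, 8, -4]].
This matrix has rank 2, so its null space has dimension 3 − 2 = 1.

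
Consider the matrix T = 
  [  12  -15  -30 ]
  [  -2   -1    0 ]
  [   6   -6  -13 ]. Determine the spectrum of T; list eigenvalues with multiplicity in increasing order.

Characteristic polynomial: p(s) = s^3 + 2s^2 - 5s - 6 = (s - 2)(s + 1)(s + 3).
Roots (with multiplicity): -3, -1, 2.

-3, -1, 2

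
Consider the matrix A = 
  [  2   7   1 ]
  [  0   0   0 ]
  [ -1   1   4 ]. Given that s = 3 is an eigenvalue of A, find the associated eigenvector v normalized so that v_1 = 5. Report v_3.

A − 3I = [[-1, 7, 1], [0, -3, 0], [-1, 1, 1]].
Solving (A − 3I)v = 0 gives the eigenspace spanned by (5, 0, 5).
With v_1 = 5, v = (5, 0, 5), so v_3 = 5.

5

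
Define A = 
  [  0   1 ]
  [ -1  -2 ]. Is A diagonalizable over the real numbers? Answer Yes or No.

Characteristic polynomial: p(t) = t^2 + 2t + 1 = (t + 1)^2.
t = -1 has algebraic multiplicity 2; rank(A + 1I) = 1, so geometric multiplicity = 1.
Geometric multiplicity < algebraic multiplicity, so A is not diagonalizable.

No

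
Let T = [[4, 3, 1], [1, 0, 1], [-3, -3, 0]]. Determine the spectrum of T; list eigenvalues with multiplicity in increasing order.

0, 1, 3

Characteristic polynomial: p(λ) = λ^3 - 4λ^2 + 3λ = λ(λ - 3)(λ - 1).
Roots (with multiplicity): 0, 1, 3.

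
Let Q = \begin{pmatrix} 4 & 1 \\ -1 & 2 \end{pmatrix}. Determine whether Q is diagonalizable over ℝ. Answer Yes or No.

Characteristic polynomial: p(λ) = λ^2 - 6λ + 9 = (λ - 3)^2.
λ = 3 has algebraic multiplicity 2; rank(Q − 3I) = 1, so geometric multiplicity = 1.
Geometric multiplicity < algebraic multiplicity, so Q is not diagonalizable.

No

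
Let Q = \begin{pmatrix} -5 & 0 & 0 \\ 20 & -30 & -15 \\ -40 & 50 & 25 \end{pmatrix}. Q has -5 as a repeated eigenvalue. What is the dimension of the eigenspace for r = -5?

2

Q + 5I = [[0, 0, 0], [20, -25, -15], [-40, 50, 30]].
This matrix has rank 1, so its null space has dimension 3 − 1 = 2.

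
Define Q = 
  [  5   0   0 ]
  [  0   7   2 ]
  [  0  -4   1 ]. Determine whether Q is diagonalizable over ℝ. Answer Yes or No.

Yes

Characteristic polynomial: p(r) = r^3 - 13r^2 + 55r - 75 = (r - 5)^2(r - 3).
r = 5 has algebraic multiplicity 2; rank(Q − 5I) = 1, so geometric multiplicity = 2.
Every eigenvalue has geometric = algebraic multiplicity, so Q is diagonalizable.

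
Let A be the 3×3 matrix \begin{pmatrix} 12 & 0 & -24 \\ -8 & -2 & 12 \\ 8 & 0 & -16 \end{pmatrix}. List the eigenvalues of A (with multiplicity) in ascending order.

Characteristic polynomial: p(μ) = μ^3 + 6μ^2 + 8μ = μ(μ + 2)(μ + 4).
Roots (with multiplicity): -4, -2, 0.

-4, -2, 0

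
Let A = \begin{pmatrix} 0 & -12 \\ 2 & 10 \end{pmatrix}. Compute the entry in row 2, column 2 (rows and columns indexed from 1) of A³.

Characteristic polynomial: r^2 - 10r + 24 = (r - 6)(r - 4), so the eigenvalues are 4, 6.
r=4: eigenvector (3, -1).
r=6: eigenvector (-2, 1).
P = [[3, -2], [-1, 1]], D = diag(4, 6), P⁻¹ = [[1, 2], [1, 3]].
A³ = P·diag(64, 216)·P⁻¹ = [[-240, -912], [152, 520]].
The requested entry is 520.

520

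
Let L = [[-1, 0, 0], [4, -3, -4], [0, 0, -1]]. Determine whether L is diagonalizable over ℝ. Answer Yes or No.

Characteristic polynomial: p(λ) = λ^3 + 5λ^2 + 7λ + 3 = (λ + 1)^2(λ + 3).
λ = -1 has algebraic multiplicity 2; rank(L + 1I) = 1, so geometric multiplicity = 2.
Every eigenvalue has geometric = algebraic multiplicity, so L is diagonalizable.

Yes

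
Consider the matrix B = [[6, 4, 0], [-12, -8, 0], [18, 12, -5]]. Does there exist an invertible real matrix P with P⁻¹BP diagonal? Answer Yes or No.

Characteristic polynomial: p(t) = t^3 + 7t^2 + 10t = t(t + 2)(t + 5).
All 3 eigenvalues are distinct, so B is diagonalizable.

Yes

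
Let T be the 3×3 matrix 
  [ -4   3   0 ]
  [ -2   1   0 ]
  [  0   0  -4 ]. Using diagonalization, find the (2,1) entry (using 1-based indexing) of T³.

-14

Characteristic polynomial: s^3 + 7s^2 + 14s + 8 = (s + 1)(s + 2)(s + 4), so the eigenvalues are -4, -2, -1.
s=-4: eigenvector (0, 0, 1).
s=-1: eigenvector (-1, -1, 0).
s=-2: eigenvector (-3, -2, 0).
P = [[0, -1, -3], [0, -1, -2], [1, 0, 0]], D = diag(-4, -1, -2), P⁻¹ = [[0, 0, 1], [2, -3, 0], [-1, 1, 0]].
T³ = P·diag(-64, -1, -8)·P⁻¹ = [[-22, 21, 0], [-14, 13, 0], [0, 0, -64]].
The requested entry is -14.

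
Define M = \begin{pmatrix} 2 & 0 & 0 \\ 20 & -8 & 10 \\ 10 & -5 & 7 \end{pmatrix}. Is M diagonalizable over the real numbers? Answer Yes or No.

Yes

Characteristic polynomial: p(t) = t^3 - t^2 - 8t + 12 = (t - 2)^2(t + 3).
t = 2 has algebraic multiplicity 2; rank(M − 2I) = 1, so geometric multiplicity = 2.
Every eigenvalue has geometric = algebraic multiplicity, so M is diagonalizable.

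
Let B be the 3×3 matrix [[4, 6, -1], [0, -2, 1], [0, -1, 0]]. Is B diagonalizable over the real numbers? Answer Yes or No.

No

Characteristic polynomial: p(t) = t^3 - 2t^2 - 7t - 4 = (t - 4)(t + 1)^2.
t = -1 has algebraic multiplicity 2; rank(B + 1I) = 2, so geometric multiplicity = 1.
Geometric multiplicity < algebraic multiplicity, so B is not diagonalizable.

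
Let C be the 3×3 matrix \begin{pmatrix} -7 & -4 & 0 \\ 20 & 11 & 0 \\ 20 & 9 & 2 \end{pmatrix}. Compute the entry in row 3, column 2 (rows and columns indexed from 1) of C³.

123

Characteristic polynomial: r^3 - 6r^2 + 11r - 6 = (r - 3)(r - 2)(r - 1), so the eigenvalues are 1, 2, 3.
r=1: eigenvector (1, -2, -2).
r=2: eigenvector (0, 0, 1).
r=3: eigenvector (-2, 5, 5).
P = [[1, 0, -2], [-2, 0, 5], [-2, 1, 5]], D = diag(1, 2, 3), P⁻¹ = [[5, 2, 0], [0, -1, 1], [2, 1, 0]].
C³ = P·diag(1, 8, 27)·P⁻¹ = [[-103, -52, 0], [260, 131, 0], [260, 123, 8]].
The requested entry is 123.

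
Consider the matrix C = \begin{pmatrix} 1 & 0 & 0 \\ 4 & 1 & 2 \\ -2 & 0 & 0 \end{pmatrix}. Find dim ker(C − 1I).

2

C − 1I = [[0, 0, 0], [4, 0, 2], [-2, 0, -1]].
This matrix has rank 1, so its null space has dimension 3 − 1 = 2.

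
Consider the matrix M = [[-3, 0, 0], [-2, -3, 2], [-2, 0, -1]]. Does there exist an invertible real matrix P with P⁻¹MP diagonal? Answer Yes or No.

Yes

Characteristic polynomial: p(r) = r^3 + 7r^2 + 15r + 9 = (r + 1)(r + 3)^2.
r = -3 has algebraic multiplicity 2; rank(M + 3I) = 1, so geometric multiplicity = 2.
Every eigenvalue has geometric = algebraic multiplicity, so M is diagonalizable.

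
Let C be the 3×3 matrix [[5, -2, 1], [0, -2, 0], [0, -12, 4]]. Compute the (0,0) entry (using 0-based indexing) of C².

Characteristic polynomial: λ^3 - 7λ^2 + 2λ + 40 = (λ - 5)(λ - 4)(λ + 2), so the eigenvalues are -2, 4, 5.
λ=4: eigenvector (-1, 0, 1).
λ=-2: eigenvector (0, 1, 2).
λ=5: eigenvector (1, 0, 0).
P = [[-1, 0, 1], [0, 1, 0], [1, 2, 0]], D = diag(4, -2, 5), P⁻¹ = [[0, -2, 1], [0, 1, 0], [1, -2, 1]].
C² = P·diag(16, 4, 25)·P⁻¹ = [[25, -18, 9], [0, 4, 0], [0, -24, 16]].
The requested entry is 25.

25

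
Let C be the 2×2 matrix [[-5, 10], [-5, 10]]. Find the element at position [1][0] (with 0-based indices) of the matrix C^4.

Characteristic polynomial: λ^2 - 5λ = λ(λ - 5), so the eigenvalues are 0, 5.
λ=5: eigenvector (1, 1).
λ=0: eigenvector (-2, -1).
P = [[1, -2], [1, -1]], D = diag(5, 0), P⁻¹ = [[-1, 2], [-1, 1]].
C⁴ = P·diag(625, 0)·P⁻¹ = [[-625, 1250], [-625, 1250]].
The requested entry is -625.

-625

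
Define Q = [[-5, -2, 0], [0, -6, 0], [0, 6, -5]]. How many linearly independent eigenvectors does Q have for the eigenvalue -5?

2

Q + 5I = [[0, -2, 0], [0, -1, 0], [0, 6, 0]].
This matrix has rank 1, so its null space has dimension 3 − 1 = 2.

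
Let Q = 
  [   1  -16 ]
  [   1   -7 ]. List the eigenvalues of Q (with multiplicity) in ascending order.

Characteristic polynomial: p(s) = s^2 + 6s + 9 = (s + 3)^2.
Roots (with multiplicity): -3, -3.

-3, -3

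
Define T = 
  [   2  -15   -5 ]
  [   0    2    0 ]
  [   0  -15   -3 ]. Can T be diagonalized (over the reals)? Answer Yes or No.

Yes

Characteristic polynomial: p(s) = s^3 - s^2 - 8s + 12 = (s - 2)^2(s + 3).
s = 2 has algebraic multiplicity 2; rank(T − 2I) = 1, so geometric multiplicity = 2.
Every eigenvalue has geometric = algebraic multiplicity, so T is diagonalizable.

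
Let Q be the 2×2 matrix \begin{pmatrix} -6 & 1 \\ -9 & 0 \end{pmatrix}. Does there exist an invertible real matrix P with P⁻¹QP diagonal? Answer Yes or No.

No

Characteristic polynomial: p(t) = t^2 + 6t + 9 = (t + 3)^2.
t = -3 has algebraic multiplicity 2; rank(Q + 3I) = 1, so geometric multiplicity = 1.
Geometric multiplicity < algebraic multiplicity, so Q is not diagonalizable.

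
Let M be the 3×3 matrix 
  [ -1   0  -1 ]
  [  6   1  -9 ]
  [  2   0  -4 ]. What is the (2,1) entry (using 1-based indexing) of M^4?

Characteristic polynomial: s^3 + 4s^2 + s - 6 = (s - 1)(s + 2)(s + 3), so the eigenvalues are -3, -2, 1.
s=-3: eigenvector (1, 3, 2).
s=1: eigenvector (0, 1, 0).
s=-2: eigenvector (-1, -1, -1).
P = [[1, 0, -1], [3, 1, -1], [2, 0, -1]], D = diag(-3, 1, -2), P⁻¹ = [[-1, 0, 1], [1, 1, -2], [-2, 0, 1]].
M⁴ = P·diag(81, 1, 16)·P⁻¹ = [[-49, 0, 65], [-210, 1, 225], [-130, 0, 146]].
The requested entry is -210.

-210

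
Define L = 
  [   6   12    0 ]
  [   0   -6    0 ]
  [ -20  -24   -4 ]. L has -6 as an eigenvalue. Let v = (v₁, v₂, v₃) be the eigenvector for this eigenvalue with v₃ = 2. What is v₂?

L + 6I = [[12, 12, 0], [0, 0, 0], [-20, -24, 2]].
Solving (L + 6I)v = 0 gives the eigenspace spanned by (-1, 1, 2).
With v₃ = 2, v = (-1, 1, 2), so v₂ = 1.

1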